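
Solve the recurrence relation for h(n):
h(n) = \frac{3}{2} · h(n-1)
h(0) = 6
Pure geometric recurrence with ratio \frac{3}{2}.
By induction h(n) = h(0) · (\frac{3}{2})^n = 6 \left(\frac{3}{2}\right)^{n}.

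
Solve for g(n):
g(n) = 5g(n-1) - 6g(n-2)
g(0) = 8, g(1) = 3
Characteristic equation: x² - 5x + 6 = 0, which factors as (x - (2))(x - (3)) = 0.
Roots r₁ = 2, r₂ = 3 (distinct).
General solution: g(n) = A·(2)^n + B·(3)^n.
From g(0) = 8: A + B = 8.
From g(1) = 3: 2A + 3B = 3.
Solving: A = 21, B = -13.
So g(n) = 21 \cdot 2^{n} - 13 \cdot 3^{n}.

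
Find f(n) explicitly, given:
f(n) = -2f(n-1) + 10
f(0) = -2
First-order linear non-homogeneous.
Homogeneous solution: f_h(n) = A·(-2)^n.
Try constant particular solution f_p = K: K = -2K + 10 ⇒ K = \frac{10}{3}.
General: f(n) = A·(-2)^n + \frac{10}{3}.
Apply f(0) = -2: A + \frac{10}{3} = -2 ⇒ A = - \frac{16}{3}.
So f(n) = \frac{10}{3} - \frac{16 \left(-2\right)^{n}}{3}.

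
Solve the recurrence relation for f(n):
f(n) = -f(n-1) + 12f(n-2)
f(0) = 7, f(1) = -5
Characteristic equation: x² + x - 12 = 0, which factors as (x - (3))(x - (-4)) = 0.
Roots r₁ = 3, r₂ = -4 (distinct).
General solution: f(n) = A·(3)^n + B·(-4)^n.
From f(0) = 7: A + B = 7.
From f(1) = -5: 3A - 4B = -5.
Solving: A = \frac{23}{7}, B = \frac{26}{7}.
So f(n) = \frac{26 \left(-4\right)^{n}}{7} + \frac{23 \cdot 3^{n}}{7}.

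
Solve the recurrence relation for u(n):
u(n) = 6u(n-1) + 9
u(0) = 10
First-order linear non-homogeneous.
Homogeneous solution: u_h(n) = A·(6)^n.
Try constant particular solution u_p = K: K = 6K + 9 ⇒ K = - \frac{9}{5}.
General: u(n) = A·(6)^n - \frac{9}{5}.
Apply u(0) = 10: A - \frac{9}{5} = 10 ⇒ A = \frac{59}{5}.
So u(n) = \frac{59 \cdot 6^{n}}{5} - \frac{9}{5}.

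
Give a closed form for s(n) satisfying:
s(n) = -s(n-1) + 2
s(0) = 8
First-order linear non-homogeneous.
Homogeneous solution: s_h(n) = A·(-1)^n.
Try constant particular solution s_p = K: K = -K + 2 ⇒ K = 1.
General: s(n) = A·(-1)^n + 1.
Apply s(0) = 8: A + 1 = 8 ⇒ A = 7.
So s(n) = 7 \left(-1\right)^{n} + 1.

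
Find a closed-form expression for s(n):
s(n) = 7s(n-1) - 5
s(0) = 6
First-order linear non-homogeneous.
Homogeneous solution: s_h(n) = A·(7)^n.
Try constant particular solution s_p = K: K = 7K - 5 ⇒ K = \frac{5}{6}.
General: s(n) = A·(7)^n + \frac{5}{6}.
Apply s(0) = 6: A + \frac{5}{6} = 6 ⇒ A = \frac{31}{6}.
So s(n) = \frac{31 \cdot 7^{n}}{6} + \frac{5}{6}.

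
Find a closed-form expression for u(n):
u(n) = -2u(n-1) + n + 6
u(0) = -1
First-order linear with linear forcing.
Homogeneous solution: u_h(n) = A·(-2)^n.
Try particular u_p(n) = pn + q. Substituting:
  pn + q = -2(p(n-1) + q) + n + 6.
Matching the n-coefficient: p = -2p + 1 ⇒ p = \frac{1}{3}.
Matching constants: q = 2p - 2q + 6 ⇒ q = \frac{20}{9}.
General: u(n) = A·(-2)^n + \frac{n}{3} + \frac{20}{9}.
Apply u(0) = -1: A + \frac{20}{9} = -1 ⇒ A = - \frac{29}{9}.
So u(n) = - \frac{29 \left(-2\right)^{n}}{9} + \frac{n}{3} + \frac{20}{9}.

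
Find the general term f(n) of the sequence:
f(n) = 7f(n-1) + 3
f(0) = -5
First-order linear non-homogeneous.
Homogeneous solution: f_h(n) = A·(7)^n.
Try constant particular solution f_p = K: K = 7K + 3 ⇒ K = - \frac{1}{2}.
General: f(n) = A·(7)^n - \frac{1}{2}.
Apply f(0) = -5: A - \frac{1}{2} = -5 ⇒ A = - \frac{9}{2}.
So f(n) = - \frac{9 \cdot 7^{n}}{2} - \frac{1}{2}.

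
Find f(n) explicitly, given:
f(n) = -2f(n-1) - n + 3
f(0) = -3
First-order linear with linear forcing.
Homogeneous solution: f_h(n) = A·(-2)^n.
Try particular f_p(n) = pn + q. Substituting:
  pn + q = -2(p(n-1) + q) - n + 3.
Matching the n-coefficient: p = -2p - 1 ⇒ p = - \frac{1}{3}.
Matching constants: q = 2p - 2q + 3 ⇒ q = \frac{7}{9}.
General: f(n) = A·(-2)^n - \frac{n}{3} + \frac{7}{9}.
Apply f(0) = -3: A + \frac{7}{9} = -3 ⇒ A = - \frac{34}{9}.
So f(n) = - \frac{34 \left(-2\right)^{n}}{9} - \frac{n}{3} + \frac{7}{9}.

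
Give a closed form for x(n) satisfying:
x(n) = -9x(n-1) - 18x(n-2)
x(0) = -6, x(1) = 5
Characteristic equation: x² + 9x + 18 = 0, which factors as (x - (-6))(x - (-3)) = 0.
Roots r₁ = -6, r₂ = -3 (distinct).
General solution: x(n) = A·(-6)^n + B·(-3)^n.
From x(0) = -6: A + B = -6.
From x(1) = 5: -6A - 3B = 5.
Solving: A = \frac{13}{3}, B = - \frac{31}{3}.
So x(n) = - \frac{31 \left(-3\right)^{n}}{3} + \frac{13 \left(-6\right)^{n}}{3}.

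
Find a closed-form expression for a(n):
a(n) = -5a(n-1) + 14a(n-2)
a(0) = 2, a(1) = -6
Characteristic equation: x² + 5x - 14 = 0, which factors as (x - (2))(x - (-7)) = 0.
Roots r₁ = 2, r₂ = -7 (distinct).
General solution: a(n) = A·(2)^n + B·(-7)^n.
From a(0) = 2: A + B = 2.
From a(1) = -6: 2A - 7B = -6.
Solving: A = \frac{8}{9}, B = \frac{10}{9}.
So a(n) = \frac{10 \left(-7\right)^{n}}{9} + \frac{8 \cdot 2^{n}}{9}.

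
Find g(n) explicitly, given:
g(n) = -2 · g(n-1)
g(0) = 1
Pure geometric recurrence with ratio -2.
By induction g(n) = g(0) · (-2)^n = \left(-2\right)^{n}.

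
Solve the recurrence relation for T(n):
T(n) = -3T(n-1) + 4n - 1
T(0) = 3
First-order linear with linear forcing.
Homogeneous solution: T_h(n) = A·(-3)^n.
Try particular T_p(n) = pn + q. Substituting:
  pn + q = -3(p(n-1) + q) + 4n - 1.
Matching the n-coefficient: p = -3p + 4 ⇒ p = 1.
Matching constants: q = 3p - 3q - 1 ⇒ q = \frac{1}{2}.
General: T(n) = A·(-3)^n + n + \frac{1}{2}.
Apply T(0) = 3: A + \frac{1}{2} = 3 ⇒ A = \frac{5}{2}.
So T(n) = \frac{5 \left(-3\right)^{n}}{2} + n + \frac{1}{2}.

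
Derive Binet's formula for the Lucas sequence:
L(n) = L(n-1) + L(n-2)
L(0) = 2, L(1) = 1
This is the Lucas sequence.
Characteristic equation: x² - x - 1 = 0; roots r₁ = \frac{1}{2} + \frac{\sqrt{5}}{2}, r₂ = \frac{1}{2} - \frac{\sqrt{5}}{2}.
General: L(n) = A·r₁^n + B·r₂^n. Solving with L(0)=2, L(1)=1 gives A = 1, B = 1.
So L(n) = 2^{- n} \left(\left(1 - \sqrt{5}\right)^{n} + \left(1 + \sqrt{5}\right)^{n}\right).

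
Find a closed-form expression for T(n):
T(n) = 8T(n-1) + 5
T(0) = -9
First-order linear non-homogeneous.
Homogeneous solution: T_h(n) = A·(8)^n.
Try constant particular solution T_p = K: K = 8K + 5 ⇒ K = - \frac{5}{7}.
General: T(n) = A·(8)^n - \frac{5}{7}.
Apply T(0) = -9: A - \frac{5}{7} = -9 ⇒ A = - \frac{58}{7}.
So T(n) = - \frac{58 \cdot 8^{n}}{7} - \frac{5}{7}.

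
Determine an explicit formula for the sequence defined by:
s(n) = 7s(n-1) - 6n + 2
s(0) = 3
First-order linear with linear forcing.
Homogeneous solution: s_h(n) = A·(7)^n.
Try particular s_p(n) = pn + q. Substituting:
  pn + q = 7(p(n-1) + q) - 6n + 2.
Matching the n-coefficient: p = 7p - 6 ⇒ p = 1.
Matching constants: q = -7p + 7q + 2 ⇒ q = \frac{5}{6}.
General: s(n) = A·(7)^n + n + \frac{5}{6}.
Apply s(0) = 3: A + \frac{5}{6} = 3 ⇒ A = \frac{13}{6}.
So s(n) = \frac{13 \cdot 7^{n}}{6} + n + \frac{5}{6}.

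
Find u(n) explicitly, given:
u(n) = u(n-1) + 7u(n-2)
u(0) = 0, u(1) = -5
Characteristic equation: x² - x - 7 = 0.
Discriminant Δ = (1)² + 4·(7) = 29.
Roots r₁,₂ = (1 ± √29)/2, so r₁ = \frac{1}{2} + \frac{\sqrt{29}}{2}, r₂ = \frac{1}{2} - \frac{\sqrt{29}}{2}.
General solution: u(n) = A·r₁^n + B·r₂^n.
From the initial conditions, A + B = 0 and r₁A + r₂B = -5.
Since r₁ - r₂ = √29: A = (-5 - (0)r₂)/√29 = - \frac{5 \sqrt{29}}{29}, and B = 0 - A = \frac{5 \sqrt{29}}{29}.
So u(n) = \left(- \frac{5 \sqrt{29}}{29}\right)\left(\frac{1}{2} + \frac{\sqrt{29}}{2}\right)^n + \left(\frac{5 \sqrt{29}}{29}\right)\left(\frac{1}{2} - \frac{\sqrt{29}}{2}\right)^n.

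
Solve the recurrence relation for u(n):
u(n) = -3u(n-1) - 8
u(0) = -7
First-order linear non-homogeneous.
Homogeneous solution: u_h(n) = A·(-3)^n.
Try constant particular solution u_p = K: K = -3K - 8 ⇒ K = -2.
General: u(n) = A·(-3)^n - 2.
Apply u(0) = -7: A - 2 = -7 ⇒ A = -5.
So u(n) = - 5 \left(-3\right)^{n} - 2.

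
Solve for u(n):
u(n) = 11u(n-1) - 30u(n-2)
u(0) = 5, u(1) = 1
Characteristic equation: x² - 11x + 30 = 0, which factors as (x - (5))(x - (6)) = 0.
Roots r₁ = 5, r₂ = 6 (distinct).
General solution: u(n) = A·(5)^n + B·(6)^n.
From u(0) = 5: A + B = 5.
From u(1) = 1: 5A + 6B = 1.
Solving: A = 29, B = -24.
So u(n) = 29 \cdot 5^{n} - 24 \cdot 6^{n}.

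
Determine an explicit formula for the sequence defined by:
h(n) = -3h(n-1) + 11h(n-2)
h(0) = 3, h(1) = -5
Characteristic equation: x² + 3x - 11 = 0.
Discriminant Δ = (-3)² + 4·(11) = 53.
Roots r₁,₂ = (-3 ± √53)/2, so r₁ = - \frac{3}{2} + \frac{\sqrt{53}}{2}, r₂ = - \frac{\sqrt{53}}{2} - \frac{3}{2}.
General solution: h(n) = A·r₁^n + B·r₂^n.
From the initial conditions, A + B = 3 and r₁A + r₂B = -5.
Since r₁ - r₂ = √53: A = (-5 - (3)r₂)/√53 = \frac{3}{2} - \frac{\sqrt{53}}{106}, and B = 3 - A = \frac{\sqrt{53}}{106} + \frac{3}{2}.
So h(n) = \left(\frac{3}{2} - \frac{\sqrt{53}}{106}\right)\left(- \frac{3}{2} + \frac{\sqrt{53}}{2}\right)^n + \left(\frac{\sqrt{53}}{106} + \frac{3}{2}\right)\left(- \frac{\sqrt{53}}{2} - \frac{3}{2}\right)^n.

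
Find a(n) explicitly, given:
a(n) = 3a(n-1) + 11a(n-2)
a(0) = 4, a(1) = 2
Characteristic equation: x² - 3x - 11 = 0.
Discriminant Δ = (3)² + 4·(11) = 53.
Roots r₁,₂ = (3 ± √53)/2, so r₁ = \frac{3}{2} + \frac{\sqrt{53}}{2}, r₂ = \frac{3}{2} - \frac{\sqrt{53}}{2}.
General solution: a(n) = A·r₁^n + B·r₂^n.
From the initial conditions, A + B = 4 and r₁A + r₂B = 2.
Since r₁ - r₂ = √53: A = (2 - (4)r₂)/√53 = 2 - \frac{4 \sqrt{53}}{53}, and B = 4 - A = \frac{4 \sqrt{53}}{53} + 2.
So a(n) = \left(2 - \frac{4 \sqrt{53}}{53}\right)\left(\frac{3}{2} + \frac{\sqrt{53}}{2}\right)^n + \left(\frac{4 \sqrt{53}}{53} + 2\right)\left(\frac{3}{2} - \frac{\sqrt{53}}{2}\right)^n.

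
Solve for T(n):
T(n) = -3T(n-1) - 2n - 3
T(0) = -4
First-order linear with linear forcing.
Homogeneous solution: T_h(n) = A·(-3)^n.
Try particular T_p(n) = pn + q. Substituting:
  pn + q = -3(p(n-1) + q) - 2n - 3.
Matching the n-coefficient: p = -3p - 2 ⇒ p = - \frac{1}{2}.
Matching constants: q = 3p - 3q - 3 ⇒ q = - \frac{9}{8}.
General: T(n) = A·(-3)^n - \frac{n}{2} - \frac{9}{8}.
Apply T(0) = -4: A - \frac{9}{8} = -4 ⇒ A = - \frac{23}{8}.
So T(n) = - \frac{23 \left(-3\right)^{n}}{8} - \frac{n}{2} - \frac{9}{8}.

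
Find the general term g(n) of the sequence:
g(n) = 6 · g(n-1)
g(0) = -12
Pure geometric recurrence with ratio 6.
By induction g(n) = g(0) · (6)^n = - 12 \cdot 6^{n}.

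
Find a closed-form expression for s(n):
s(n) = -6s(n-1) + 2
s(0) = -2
First-order linear non-homogeneous.
Homogeneous solution: s_h(n) = A·(-6)^n.
Try constant particular solution s_p = K: K = -6K + 2 ⇒ K = \frac{2}{7}.
General: s(n) = A·(-6)^n + \frac{2}{7}.
Apply s(0) = -2: A + \frac{2}{7} = -2 ⇒ A = - \frac{16}{7}.
So s(n) = \frac{2}{7} - \frac{16 \left(-6\right)^{n}}{7}.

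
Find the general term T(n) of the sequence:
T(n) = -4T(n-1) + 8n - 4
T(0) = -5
First-order linear with linear forcing.
Homogeneous solution: T_h(n) = A·(-4)^n.
Try particular T_p(n) = pn + q. Substituting:
  pn + q = -4(p(n-1) + q) + 8n - 4.
Matching the n-coefficient: p = -4p + 8 ⇒ p = \frac{8}{5}.
Matching constants: q = 4p - 4q - 4 ⇒ q = \frac{12}{25}.
General: T(n) = A·(-4)^n + \frac{8 n}{5} + \frac{12}{25}.
Apply T(0) = -5: A + \frac{12}{25} = -5 ⇒ A = - \frac{137}{25}.
So T(n) = - \frac{137 \left(-4\right)^{n}}{25} + \frac{8 n}{5} + \frac{12}{25}.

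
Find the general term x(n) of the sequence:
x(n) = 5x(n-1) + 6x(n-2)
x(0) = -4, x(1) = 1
Characteristic equation: x² - 5x - 6 = 0, which factors as (x - (-1))(x - (6)) = 0.
Roots r₁ = -1, r₂ = 6 (distinct).
General solution: x(n) = A·(-1)^n + B·(6)^n.
From x(0) = -4: A + B = -4.
From x(1) = 1: -A + 6B = 1.
Solving: A = - \frac{25}{7}, B = - \frac{3}{7}.
So x(n) = - \frac{25 \left(-1\right)^{n}}{7} - \frac{3 \cdot 6^{n}}{7}.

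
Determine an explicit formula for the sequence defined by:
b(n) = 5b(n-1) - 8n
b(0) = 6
First-order linear with linear forcing.
Homogeneous solution: b_h(n) = A·(5)^n.
Try particular b_p(n) = pn + q. Substituting:
  pn + q = 5(p(n-1) + q) - 8n.
Matching the n-coefficient: p = 5p - 8 ⇒ p = 2.
Matching constants: q = -5p + 5q ⇒ q = \frac{5}{2}.
General: b(n) = A·(5)^n + 2 n + \frac{5}{2}.
Apply b(0) = 6: A + \frac{5}{2} = 6 ⇒ A = \frac{7}{2}.
So b(n) = \frac{7 \cdot 5^{n}}{2} + 2 n + \frac{5}{2}.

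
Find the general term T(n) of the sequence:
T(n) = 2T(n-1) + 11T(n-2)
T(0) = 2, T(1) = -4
Characteristic equation: x² - 2x - 11 = 0.
Discriminant Δ = (2)² + 4·(11) = 48.
Roots r₁,₂ = (2 ± √48)/2, so r₁ = 1 + 2 \sqrt{3}, r₂ = 1 - 2 \sqrt{3}.
General solution: T(n) = A·r₁^n + B·r₂^n.
From the initial conditions, A + B = 2 and r₁A + r₂B = -4.
Since r₁ - r₂ = √48: A = (-4 - (2)r₂)/√48 = 1 - \frac{\sqrt{3}}{2}, and B = 2 - A = \frac{\sqrt{3}}{2} + 1.
So T(n) = \left(1 - \frac{\sqrt{3}}{2}\right)\left(1 + 2 \sqrt{3}\right)^n + \left(\frac{\sqrt{3}}{2} + 1\right)\left(1 - 2 \sqrt{3}\right)^n.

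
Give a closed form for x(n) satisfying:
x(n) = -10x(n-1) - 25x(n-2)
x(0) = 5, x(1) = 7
Characteristic equation: x² + 10x + 25 = 0, which is (x - (-5))².
Repeated root r = -5.
General solution: x(n) = (A + Bn)·(-5)^n.
From x(0) = 5: A = 5.
From x(1) = 7: (A + B)·(-5) = 7 ⇒ B = - \frac{32}{5}.
So x(n) = \left(5 - \frac{32 n}{5}\right) \cdot (-5)^n.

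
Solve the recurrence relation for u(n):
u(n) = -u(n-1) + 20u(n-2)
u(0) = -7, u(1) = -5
Characteristic equation: x² + x - 20 = 0, which factors as (x - (4))(x - (-5)) = 0.
Roots r₁ = 4, r₂ = -5 (distinct).
General solution: u(n) = A·(4)^n + B·(-5)^n.
From u(0) = -7: A + B = -7.
From u(1) = -5: 4A - 5B = -5.
Solving: A = - \frac{40}{9}, B = - \frac{23}{9}.
So u(n) = - \frac{23 \left(-5\right)^{n}}{9} - \frac{40 \cdot 4^{n}}{9}.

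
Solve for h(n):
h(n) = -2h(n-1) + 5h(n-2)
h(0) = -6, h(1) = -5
Characteristic equation: x² + 2x - 5 = 0.
Discriminant Δ = (-2)² + 4·(5) = 24.
Roots r₁,₂ = (-2 ± √24)/2, so r₁ = -1 + \sqrt{6}, r₂ = - \sqrt{6} - 1.
General solution: h(n) = A·r₁^n + B·r₂^n.
From the initial conditions, A + B = -6 and r₁A + r₂B = -5.
Since r₁ - r₂ = √24: A = (-5 - (-6)r₂)/√24 = -3 - \frac{11 \sqrt{6}}{12}, and B = -6 - A = -3 + \frac{11 \sqrt{6}}{12}.
So h(n) = \left(-3 - \frac{11 \sqrt{6}}{12}\right)\left(-1 + \sqrt{6}\right)^n + \left(-3 + \frac{11 \sqrt{6}}{12}\right)\left(- \sqrt{6} - 1\right)^n.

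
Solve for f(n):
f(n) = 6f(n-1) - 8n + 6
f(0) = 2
First-order linear with linear forcing.
Homogeneous solution: f_h(n) = A·(6)^n.
Try particular f_p(n) = pn + q. Substituting:
  pn + q = 6(p(n-1) + q) - 8n + 6.
Matching the n-coefficient: p = 6p - 8 ⇒ p = \frac{8}{5}.
Matching constants: q = -6p + 6q + 6 ⇒ q = \frac{18}{25}.
General: f(n) = A·(6)^n + \frac{8 n}{5} + \frac{18}{25}.
Apply f(0) = 2: A + \frac{18}{25} = 2 ⇒ A = \frac{32}{25}.
So f(n) = \frac{32 \cdot 6^{n}}{25} + \frac{8 n}{5} + \frac{18}{25}.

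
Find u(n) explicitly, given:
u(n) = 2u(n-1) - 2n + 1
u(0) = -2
First-order linear with linear forcing.
Homogeneous solution: u_h(n) = A·(2)^n.
Try particular u_p(n) = pn + q. Substituting:
  pn + q = 2(p(n-1) + q) - 2n + 1.
Matching the n-coefficient: p = 2p - 2 ⇒ p = 2.
Matching constants: q = -2p + 2q + 1 ⇒ q = 3.
General: u(n) = A·(2)^n + 2 n + 3.
Apply u(0) = -2: A + 3 = -2 ⇒ A = -5.
So u(n) = - 5 \cdot 2^{n} + 2 n + 3.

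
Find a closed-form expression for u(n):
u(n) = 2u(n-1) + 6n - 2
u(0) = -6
First-order linear with linear forcing.
Homogeneous solution: u_h(n) = A·(2)^n.
Try particular u_p(n) = pn + q. Substituting:
  pn + q = 2(p(n-1) + q) + 6n - 2.
Matching the n-coefficient: p = 2p + 6 ⇒ p = -6.
Matching constants: q = -2p + 2q - 2 ⇒ q = -10.
General: u(n) = A·(2)^n - 6 n - 10.
Apply u(0) = -6: A - 10 = -6 ⇒ A = 4.
So u(n) = 4 \cdot 2^{n} - 6 n - 10.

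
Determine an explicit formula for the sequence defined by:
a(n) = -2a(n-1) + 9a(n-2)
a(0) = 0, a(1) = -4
Characteristic equation: x² + 2x - 9 = 0.
Discriminant Δ = (-2)² + 4·(9) = 40.
Roots r₁,₂ = (-2 ± √40)/2, so r₁ = -1 + \sqrt{10}, r₂ = - \sqrt{10} - 1.
General solution: a(n) = A·r₁^n + B·r₂^n.
From the initial conditions, A + B = 0 and r₁A + r₂B = -4.
Since r₁ - r₂ = √40: A = (-4 - (0)r₂)/√40 = - \frac{\sqrt{10}}{5}, and B = 0 - A = \frac{\sqrt{10}}{5}.
So a(n) = \left(- \frac{\sqrt{10}}{5}\right)\left(-1 + \sqrt{10}\right)^n + \left(\frac{\sqrt{10}}{5}\right)\left(- \sqrt{10} - 1\right)^n.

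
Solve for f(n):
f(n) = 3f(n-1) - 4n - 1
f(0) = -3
First-order linear with linear forcing.
Homogeneous solution: f_h(n) = A·(3)^n.
Try particular f_p(n) = pn + q. Substituting:
  pn + q = 3(p(n-1) + q) - 4n - 1.
Matching the n-coefficient: p = 3p - 4 ⇒ p = 2.
Matching constants: q = -3p + 3q - 1 ⇒ q = \frac{7}{2}.
General: f(n) = A·(3)^n + 2 n + \frac{7}{2}.
Apply f(0) = -3: A + \frac{7}{2} = -3 ⇒ A = - \frac{13}{2}.
So f(n) = - \frac{13 \cdot 3^{n}}{2} + 2 n + \frac{7}{2}.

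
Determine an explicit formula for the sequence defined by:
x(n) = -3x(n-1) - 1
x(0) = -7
First-order linear non-homogeneous.
Homogeneous solution: x_h(n) = A·(-3)^n.
Try constant particular solution x_p = K: K = -3K - 1 ⇒ K = - \frac{1}{4}.
General: x(n) = A·(-3)^n - \frac{1}{4}.
Apply x(0) = -7: A - \frac{1}{4} = -7 ⇒ A = - \frac{27}{4}.
So x(n) = - \frac{27 \left(-3\right)^{n}}{4} - \frac{1}{4}.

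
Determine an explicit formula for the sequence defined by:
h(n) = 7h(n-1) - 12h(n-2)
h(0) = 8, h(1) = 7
Characteristic equation: x² - 7x + 12 = 0, which factors as (x - (4))(x - (3)) = 0.
Roots r₁ = 4, r₂ = 3 (distinct).
General solution: h(n) = A·(4)^n + B·(3)^n.
From h(0) = 8: A + B = 8.
From h(1) = 7: 4A + 3B = 7.
Solving: A = -17, B = 25.
So h(n) = 25 \cdot 3^{n} - 17 \cdot 4^{n}.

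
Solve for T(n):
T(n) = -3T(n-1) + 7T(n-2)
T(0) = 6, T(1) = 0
Characteristic equation: x² + 3x - 7 = 0.
Discriminant Δ = (-3)² + 4·(7) = 37.
Roots r₁,₂ = (-3 ± √37)/2, so r₁ = - \frac{3}{2} + \frac{\sqrt{37}}{2}, r₂ = - \frac{\sqrt{37}}{2} - \frac{3}{2}.
General solution: T(n) = A·r₁^n + B·r₂^n.
From the initial conditions, A + B = 6 and r₁A + r₂B = 0.
Since r₁ - r₂ = √37: A = (0 - (6)r₂)/√37 = \frac{9 \sqrt{37}}{37} + 3, and B = 6 - A = 3 - \frac{9 \sqrt{37}}{37}.
So T(n) = \left(\frac{9 \sqrt{37}}{37} + 3\right)\left(- \frac{3}{2} + \frac{\sqrt{37}}{2}\right)^n + \left(3 - \frac{9 \sqrt{37}}{37}\right)\left(- \frac{\sqrt{37}}{2} - \frac{3}{2}\right)^n.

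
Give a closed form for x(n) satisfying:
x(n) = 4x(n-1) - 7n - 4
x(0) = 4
First-order linear with linear forcing.
Homogeneous solution: x_h(n) = A·(4)^n.
Try particular x_p(n) = pn + q. Substituting:
  pn + q = 4(p(n-1) + q) - 7n - 4.
Matching the n-coefficient: p = 4p - 7 ⇒ p = \frac{7}{3}.
Matching constants: q = -4p + 4q - 4 ⇒ q = \frac{40}{9}.
General: x(n) = A·(4)^n + \frac{7 n}{3} + \frac{40}{9}.
Apply x(0) = 4: A + \frac{40}{9} = 4 ⇒ A = - \frac{4}{9}.
So x(n) = - \frac{4 \cdot 4^{n}}{9} + \frac{7 n}{3} + \frac{40}{9}.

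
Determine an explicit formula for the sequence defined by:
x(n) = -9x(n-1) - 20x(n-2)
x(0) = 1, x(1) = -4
Characteristic equation: x² + 9x + 20 = 0, which factors as (x - (-4))(x - (-5)) = 0.
Roots r₁ = -4, r₂ = -5 (distinct).
General solution: x(n) = A·(-4)^n + B·(-5)^n.
From x(0) = 1: A + B = 1.
From x(1) = -4: -4A - 5B = -4.
Solving: A = 1, B = 0.
So x(n) = \left(-4\right)^{n}.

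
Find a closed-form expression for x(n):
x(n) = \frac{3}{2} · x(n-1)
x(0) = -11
Pure geometric recurrence with ratio \frac{3}{2}.
By induction x(n) = x(0) · (\frac{3}{2})^n = - 11 \left(\frac{3}{2}\right)^{n}.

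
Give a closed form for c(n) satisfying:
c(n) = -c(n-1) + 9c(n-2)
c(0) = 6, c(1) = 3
Characteristic equation: x² + x - 9 = 0.
Discriminant Δ = (-1)² + 4·(9) = 37.
Roots r₁,₂ = (-1 ± √37)/2, so r₁ = - \frac{1}{2} + \frac{\sqrt{37}}{2}, r₂ = - \frac{\sqrt{37}}{2} - \frac{1}{2}.
General solution: c(n) = A·r₁^n + B·r₂^n.
From the initial conditions, A + B = 6 and r₁A + r₂B = 3.
Since r₁ - r₂ = √37: A = (3 - (6)r₂)/√37 = \frac{6 \sqrt{37}}{37} + 3, and B = 6 - A = 3 - \frac{6 \sqrt{37}}{37}.
So c(n) = \left(\frac{6 \sqrt{37}}{37} + 3\right)\left(- \frac{1}{2} + \frac{\sqrt{37}}{2}\right)^n + \left(3 - \frac{6 \sqrt{37}}{37}\right)\left(- \frac{\sqrt{37}}{2} - \frac{1}{2}\right)^n.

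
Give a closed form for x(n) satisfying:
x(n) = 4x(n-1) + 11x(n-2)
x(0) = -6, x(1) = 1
Characteristic equation: x² - 4x - 11 = 0.
Discriminant Δ = (4)² + 4·(11) = 60.
Roots r₁,₂ = (4 ± √60)/2, so r₁ = 2 + \sqrt{15}, r₂ = 2 - \sqrt{15}.
General solution: x(n) = A·r₁^n + B·r₂^n.
From the initial conditions, A + B = -6 and r₁A + r₂B = 1.
Since r₁ - r₂ = √60: A = (1 - (-6)r₂)/√60 = -3 + \frac{13 \sqrt{15}}{30}, and B = -6 - A = -3 - \frac{13 \sqrt{15}}{30}.
So x(n) = \left(-3 + \frac{13 \sqrt{15}}{30}\right)\left(2 + \sqrt{15}\right)^n + \left(-3 - \frac{13 \sqrt{15}}{30}\right)\left(2 - \sqrt{15}\right)^n.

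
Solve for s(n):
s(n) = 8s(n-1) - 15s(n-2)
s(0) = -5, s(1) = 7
Characteristic equation: x² - 8x + 15 = 0, which factors as (x - (3))(x - (5)) = 0.
Roots r₁ = 3, r₂ = 5 (distinct).
General solution: s(n) = A·(3)^n + B·(5)^n.
From s(0) = -5: A + B = -5.
From s(1) = 7: 3A + 5B = 7.
Solving: A = -16, B = 11.
So s(n) = - 16 \cdot 3^{n} + 11 \cdot 5^{n}.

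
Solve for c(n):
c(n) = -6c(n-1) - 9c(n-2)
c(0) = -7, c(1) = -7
Characteristic equation: x² + 6x + 9 = 0, which is (x - (-3))².
Repeated root r = -3.
General solution: c(n) = (A + Bn)·(-3)^n.
From c(0) = -7: A = -7.
From c(1) = -7: (A + B)·(-3) = -7 ⇒ B = \frac{28}{3}.
So c(n) = \left(\frac{28 n}{3} - 7\right) \cdot (-3)^n.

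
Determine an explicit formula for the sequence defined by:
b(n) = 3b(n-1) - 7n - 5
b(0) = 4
First-order linear with linear forcing.
Homogeneous solution: b_h(n) = A·(3)^n.
Try particular b_p(n) = pn + q. Substituting:
  pn + q = 3(p(n-1) + q) - 7n - 5.
Matching the n-coefficient: p = 3p - 7 ⇒ p = \frac{7}{2}.
Matching constants: q = -3p + 3q - 5 ⇒ q = \frac{31}{4}.
General: b(n) = A·(3)^n + \frac{7 n}{2} + \frac{31}{4}.
Apply b(0) = 4: A + \frac{31}{4} = 4 ⇒ A = - \frac{15}{4}.
So b(n) = - \frac{15 \cdot 3^{n}}{4} + \frac{7 n}{2} + \frac{31}{4}.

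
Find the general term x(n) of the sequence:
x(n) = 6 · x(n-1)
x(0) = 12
Pure geometric recurrence with ratio 6.
By induction x(n) = x(0) · (6)^n = 12 \cdot 6^{n}.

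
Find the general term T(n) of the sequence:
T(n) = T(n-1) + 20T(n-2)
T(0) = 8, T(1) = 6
Characteristic equation: x² - x - 20 = 0, which factors as (x - (-4))(x - (5)) = 0.
Roots r₁ = -4, r₂ = 5 (distinct).
General solution: T(n) = A·(-4)^n + B·(5)^n.
From T(0) = 8: A + B = 8.
From T(1) = 6: -4A + 5B = 6.
Solving: A = \frac{34}{9}, B = \frac{38}{9}.
So T(n) = \frac{34 \left(-4\right)^{n}}{9} + \frac{38 \cdot 5^{n}}{9}.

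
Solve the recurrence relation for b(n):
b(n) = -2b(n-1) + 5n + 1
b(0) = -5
First-order linear with linear forcing.
Homogeneous solution: b_h(n) = A·(-2)^n.
Try particular b_p(n) = pn + q. Substituting:
  pn + q = -2(p(n-1) + q) + 5n + 1.
Matching the n-coefficient: p = -2p + 5 ⇒ p = \frac{5}{3}.
Matching constants: q = 2p - 2q + 1 ⇒ q = \frac{13}{9}.
General: b(n) = A·(-2)^n + \frac{5 n}{3} + \frac{13}{9}.
Apply b(0) = -5: A + \frac{13}{9} = -5 ⇒ A = - \frac{58}{9}.
So b(n) = - \frac{58 \left(-2\right)^{n}}{9} + \frac{5 n}{3} + \frac{13}{9}.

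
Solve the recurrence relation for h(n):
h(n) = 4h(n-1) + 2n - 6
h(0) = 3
First-order linear with linear forcing.
Homogeneous solution: h_h(n) = A·(4)^n.
Try particular h_p(n) = pn + q. Substituting:
  pn + q = 4(p(n-1) + q) + 2n - 6.
Matching the n-coefficient: p = 4p + 2 ⇒ p = - \frac{2}{3}.
Matching constants: q = -4p + 4q - 6 ⇒ q = \frac{10}{9}.
General: h(n) = A·(4)^n - \frac{2 n}{3} + \frac{10}{9}.
Apply h(0) = 3: A + \frac{10}{9} = 3 ⇒ A = \frac{17}{9}.
So h(n) = \frac{17 \cdot 4^{n}}{9} - \frac{2 n}{3} + \frac{10}{9}.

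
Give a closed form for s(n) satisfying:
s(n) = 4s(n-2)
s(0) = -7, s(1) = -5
Characteristic equation: x² - 4 = 0, which factors as (x - (-2))(x - (2)) = 0.
Roots r₁ = -2, r₂ = 2 (distinct).
General solution: s(n) = A·(-2)^n + B·(2)^n.
From s(0) = -7: A + B = -7.
From s(1) = -5: -2A + 2B = -5.
Solving: A = - \frac{9}{4}, B = - \frac{19}{4}.
So s(n) = - \frac{9 \left(-2\right)^{n}}{4} - \frac{19 \cdot 2^{n}}{4}.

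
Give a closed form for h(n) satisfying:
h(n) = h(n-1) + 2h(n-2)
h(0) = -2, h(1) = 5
Characteristic equation: x² - x - 2 = 0, which factors as (x - (-1))(x - (2)) = 0.
Roots r₁ = -1, r₂ = 2 (distinct).
General solution: h(n) = A·(-1)^n + B·(2)^n.
From h(0) = -2: A + B = -2.
From h(1) = 5: -A + 2B = 5.
Solving: A = -3, B = 1.
So h(n) = - 3 \left(-1\right)^{n} + 2^{n}.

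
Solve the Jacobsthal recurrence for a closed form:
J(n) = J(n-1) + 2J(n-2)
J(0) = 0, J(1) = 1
This is the Jacobsthal sequence.
Characteristic equation: x² - x - 2 = 0; roots r₁ = 2, r₂ = -1.
General: J(n) = A·r₁^n + B·r₂^n. Solving with J(0)=0, J(1)=1 gives A = \frac{1}{3}, B = - \frac{1}{3}.
So J(n) = - \frac{\left(-1\right)^{n}}{3} + \frac{2^{n}}{3}.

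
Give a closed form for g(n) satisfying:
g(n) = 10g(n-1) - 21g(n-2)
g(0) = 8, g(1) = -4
Characteristic equation: x² - 10x + 21 = 0, which factors as (x - (3))(x - (7)) = 0.
Roots r₁ = 3, r₂ = 7 (distinct).
General solution: g(n) = A·(3)^n + B·(7)^n.
From g(0) = 8: A + B = 8.
From g(1) = -4: 3A + 7B = -4.
Solving: A = 15, B = -7.
So g(n) = 15 \cdot 3^{n} - 7 \cdot 7^{n}.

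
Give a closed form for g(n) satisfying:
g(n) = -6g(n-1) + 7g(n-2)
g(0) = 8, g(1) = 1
Characteristic equation: x² + 6x - 7 = 0, which factors as (x - (-7))(x - (1)) = 0.
Roots r₁ = -7, r₂ = 1 (distinct).
General solution: g(n) = A·(-7)^n + B·(1)^n.
From g(0) = 8: A + B = 8.
From g(1) = 1: -7A + B = 1.
Solving: A = \frac{7}{8}, B = \frac{57}{8}.
So g(n) = \frac{7 \left(-7\right)^{n}}{8} + \frac{57}{8}.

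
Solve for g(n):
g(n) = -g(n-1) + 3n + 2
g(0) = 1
First-order linear with linear forcing.
Homogeneous solution: g_h(n) = A·(-1)^n.
Try particular g_p(n) = pn + q. Substituting:
  pn + q = -(p(n-1) + q) + 3n + 2.
Matching the n-coefficient: p = -p + 3 ⇒ p = \frac{3}{2}.
Matching constants: q = p - q + 2 ⇒ q = \frac{7}{4}.
General: g(n) = A·(-1)^n + \frac{3 n}{2} + \frac{7}{4}.
Apply g(0) = 1: A + \frac{7}{4} = 1 ⇒ A = - \frac{3}{4}.
So g(n) = - \frac{3 \left(-1\right)^{n}}{4} + \frac{3 n}{2} + \frac{7}{4}.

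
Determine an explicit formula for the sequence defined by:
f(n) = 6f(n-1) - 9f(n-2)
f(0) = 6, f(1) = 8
Characteristic equation: x² - 6x + 9 = 0, which is (x - (3))².
Repeated root r = 3.
General solution: f(n) = (A + Bn)·(3)^n.
From f(0) = 6: A = 6.
From f(1) = 8: (A + B)·(3) = 8 ⇒ B = - \frac{10}{3}.
So f(n) = \left(6 - \frac{10 n}{3}\right) \cdot (3)^n.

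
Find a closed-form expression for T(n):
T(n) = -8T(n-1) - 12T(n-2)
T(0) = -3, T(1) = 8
Characteristic equation: x² + 8x + 12 = 0, which factors as (x - (-2))(x - (-6)) = 0.
Roots r₁ = -2, r₂ = -6 (distinct).
General solution: T(n) = A·(-2)^n + B·(-6)^n.
From T(0) = -3: A + B = -3.
From T(1) = 8: -2A - 6B = 8.
Solving: A = - \frac{5}{2}, B = - \frac{1}{2}.
So T(n) = - \frac{5 \left(-2\right)^{n}}{2} - \frac{\left(-6\right)^{n}}{2}.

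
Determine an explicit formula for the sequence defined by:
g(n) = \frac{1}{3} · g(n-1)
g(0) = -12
Pure geometric recurrence with ratio \frac{1}{3}.
By induction g(n) = g(0) · (\frac{1}{3})^n = - 12 \cdot 3^{- n}.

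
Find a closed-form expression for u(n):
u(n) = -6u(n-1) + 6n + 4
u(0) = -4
First-order linear with linear forcing.
Homogeneous solution: u_h(n) = A·(-6)^n.
Try particular u_p(n) = pn + q. Substituting:
  pn + q = -6(p(n-1) + q) + 6n + 4.
Matching the n-coefficient: p = -6p + 6 ⇒ p = \frac{6}{7}.
Matching constants: q = 6p - 6q + 4 ⇒ q = \frac{64}{49}.
General: u(n) = A·(-6)^n + \frac{6 n}{7} + \frac{64}{49}.
Apply u(0) = -4: A + \frac{64}{49} = -4 ⇒ A = - \frac{260}{49}.
So u(n) = - \frac{260 \left(-6\right)^{n}}{49} + \frac{6 n}{7} + \frac{64}{49}.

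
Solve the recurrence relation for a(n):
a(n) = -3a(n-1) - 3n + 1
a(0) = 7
First-order linear with linear forcing.
Homogeneous solution: a_h(n) = A·(-3)^n.
Try particular a_p(n) = pn + q. Substituting:
  pn + q = -3(p(n-1) + q) - 3n + 1.
Matching the n-coefficient: p = -3p - 3 ⇒ p = - \frac{3}{4}.
Matching constants: q = 3p - 3q + 1 ⇒ q = - \frac{5}{16}.
General: a(n) = A·(-3)^n - \frac{3 n}{4} - \frac{5}{16}.
Apply a(0) = 7: A - \frac{5}{16} = 7 ⇒ A = \frac{117}{16}.
So a(n) = \frac{117 \left(-3\right)^{n}}{16} - \frac{3 n}{4} - \frac{5}{16}.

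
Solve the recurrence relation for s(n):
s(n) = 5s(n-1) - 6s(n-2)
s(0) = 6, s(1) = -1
Characteristic equation: x² - 5x + 6 = 0, which factors as (x - (3))(x - (2)) = 0.
Roots r₁ = 3, r₂ = 2 (distinct).
General solution: s(n) = A·(3)^n + B·(2)^n.
From s(0) = 6: A + B = 6.
From s(1) = -1: 3A + 2B = -1.
Solving: A = -13, B = 19.
So s(n) = 19 \cdot 2^{n} - 13 \cdot 3^{n}.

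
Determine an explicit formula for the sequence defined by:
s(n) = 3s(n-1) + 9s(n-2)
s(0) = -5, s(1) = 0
Characteristic equation: x² - 3x - 9 = 0.
Discriminant Δ = (3)² + 4·(9) = 45.
Roots r₁,₂ = (3 ± √45)/2, so r₁ = \frac{3}{2} + \frac{3 \sqrt{5}}{2}, r₂ = \frac{3}{2} - \frac{3 \sqrt{5}}{2}.
General solution: s(n) = A·r₁^n + B·r₂^n.
From the initial conditions, A + B = -5 and r₁A + r₂B = 0.
Since r₁ - r₂ = √45: A = (0 - (-5)r₂)/√45 = - \frac{5}{2} + \frac{\sqrt{5}}{2}, and B = -5 - A = - \frac{5}{2} - \frac{\sqrt{5}}{2}.
So s(n) = \left(- \frac{5}{2} + \frac{\sqrt{5}}{2}\right)\left(\frac{3}{2} + \frac{3 \sqrt{5}}{2}\right)^n + \left(- \frac{5}{2} - \frac{\sqrt{5}}{2}\right)\left(\frac{3}{2} - \frac{3 \sqrt{5}}{2}\right)^n.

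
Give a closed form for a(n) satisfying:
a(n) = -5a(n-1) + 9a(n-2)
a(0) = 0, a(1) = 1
Characteristic equation: x² + 5x - 9 = 0.
Discriminant Δ = (-5)² + 4·(9) = 61.
Roots r₁,₂ = (-5 ± √61)/2, so r₁ = - \frac{5}{2} + \frac{\sqrt{61}}{2}, r₂ = - \frac{\sqrt{61}}{2} - \frac{5}{2}.
General solution: a(n) = A·r₁^n + B·r₂^n.
From the initial conditions, A + B = 0 and r₁A + r₂B = 1.
Since r₁ - r₂ = √61: A = (1 - (0)r₂)/√61 = \frac{\sqrt{61}}{61}, and B = 0 - A = - \frac{\sqrt{61}}{61}.
So a(n) = \left(\frac{\sqrt{61}}{61}\right)\left(- \frac{5}{2} + \frac{\sqrt{61}}{2}\right)^n + \left(- \frac{\sqrt{61}}{61}\right)\left(- \frac{\sqrt{61}}{2} - \frac{5}{2}\right)^n.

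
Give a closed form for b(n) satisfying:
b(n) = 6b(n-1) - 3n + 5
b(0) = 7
First-order linear with linear forcing.
Homogeneous solution: b_h(n) = A·(6)^n.
Try particular b_p(n) = pn + q. Substituting:
  pn + q = 6(p(n-1) + q) - 3n + 5.
Matching the n-coefficient: p = 6p - 3 ⇒ p = \frac{3}{5}.
Matching constants: q = -6p + 6q + 5 ⇒ q = - \frac{7}{25}.
General: b(n) = A·(6)^n + \frac{3 n}{5} - \frac{7}{25}.
Apply b(0) = 7: A - \frac{7}{25} = 7 ⇒ A = \frac{182}{25}.
So b(n) = \frac{182 \cdot 6^{n}}{25} + \frac{3 n}{5} - \frac{7}{25}.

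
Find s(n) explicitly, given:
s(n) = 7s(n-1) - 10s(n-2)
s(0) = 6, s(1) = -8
Characteristic equation: x² - 7x + 10 = 0, which factors as (x - (2))(x - (5)) = 0.
Roots r₁ = 2, r₂ = 5 (distinct).
General solution: s(n) = A·(2)^n + B·(5)^n.
From s(0) = 6: A + B = 6.
From s(1) = -8: 2A + 5B = -8.
Solving: A = \frac{38}{3}, B = - \frac{20}{3}.
So s(n) = \frac{38 \cdot 2^{n}}{3} - \frac{20 \cdot 5^{n}}{3}.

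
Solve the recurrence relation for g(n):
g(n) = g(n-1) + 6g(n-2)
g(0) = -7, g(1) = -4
Characteristic equation: x² - x - 6 = 0, which factors as (x - (3))(x - (-2)) = 0.
Roots r₁ = 3, r₂ = -2 (distinct).
General solution: g(n) = A·(3)^n + B·(-2)^n.
From g(0) = -7: A + B = -7.
From g(1) = -4: 3A - 2B = -4.
Solving: A = - \frac{18}{5}, B = - \frac{17}{5}.
So g(n) = - \frac{17 \left(-2\right)^{n}}{5} - \frac{18 \cdot 3^{n}}{5}.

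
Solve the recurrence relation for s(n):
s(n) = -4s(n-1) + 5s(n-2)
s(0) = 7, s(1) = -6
Characteristic equation: x² + 4x - 5 = 0, which factors as (x - (-5))(x - (1)) = 0.
Roots r₁ = -5, r₂ = 1 (distinct).
General solution: s(n) = A·(-5)^n + B·(1)^n.
From s(0) = 7: A + B = 7.
From s(1) = -6: -5A + B = -6.
Solving: A = \frac{13}{6}, B = \frac{29}{6}.
So s(n) = \frac{13 \left(-5\right)^{n}}{6} + \frac{29}{6}.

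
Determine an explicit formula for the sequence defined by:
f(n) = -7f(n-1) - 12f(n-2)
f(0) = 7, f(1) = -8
Characteristic equation: x² + 7x + 12 = 0, which factors as (x - (-3))(x - (-4)) = 0.
Roots r₁ = -3, r₂ = -4 (distinct).
General solution: f(n) = A·(-3)^n + B·(-4)^n.
From f(0) = 7: A + B = 7.
From f(1) = -8: -3A - 4B = -8.
Solving: A = 20, B = -13.
So f(n) = 20 \left(-3\right)^{n} - 13 \left(-4\right)^{n}.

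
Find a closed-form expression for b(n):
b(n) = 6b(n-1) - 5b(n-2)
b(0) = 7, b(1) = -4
Characteristic equation: x² - 6x + 5 = 0, which factors as (x - (1))(x - (5)) = 0.
Roots r₁ = 1, r₂ = 5 (distinct).
General solution: b(n) = A·(1)^n + B·(5)^n.
From b(0) = 7: A + B = 7.
From b(1) = -4: A + 5B = -4.
Solving: A = \frac{39}{4}, B = - \frac{11}{4}.
So b(n) = \frac{39}{4} - \frac{11 \cdot 5^{n}}{4}.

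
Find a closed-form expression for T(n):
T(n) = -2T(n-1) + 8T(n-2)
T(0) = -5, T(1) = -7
Characteristic equation: x² + 2x - 8 = 0, which factors as (x - (-4))(x - (2)) = 0.
Roots r₁ = -4, r₂ = 2 (distinct).
General solution: T(n) = A·(-4)^n + B·(2)^n.
From T(0) = -5: A + B = -5.
From T(1) = -7: -4A + 2B = -7.
Solving: A = - \frac{1}{2}, B = - \frac{9}{2}.
So T(n) = - \frac{\left(-4\right)^{n}}{2} - \frac{9 \cdot 2^{n}}{2}.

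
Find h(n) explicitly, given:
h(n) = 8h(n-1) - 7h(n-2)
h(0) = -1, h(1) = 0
Characteristic equation: x² - 8x + 7 = 0, which factors as (x - (1))(x - (7)) = 0.
Roots r₁ = 1, r₂ = 7 (distinct).
General solution: h(n) = A·(1)^n + B·(7)^n.
From h(0) = -1: A + B = -1.
From h(1) = 0: A + 7B = 0.
Solving: A = - \frac{7}{6}, B = \frac{1}{6}.
So h(n) = \frac{7^{n}}{6} - \frac{7}{6}.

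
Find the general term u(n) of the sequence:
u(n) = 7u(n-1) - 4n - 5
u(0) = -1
First-order linear with linear forcing.
Homogeneous solution: u_h(n) = A·(7)^n.
Try particular u_p(n) = pn + q. Substituting:
  pn + q = 7(p(n-1) + q) - 4n - 5.
Matching the n-coefficient: p = 7p - 4 ⇒ p = \frac{2}{3}.
Matching constants: q = -7p + 7q - 5 ⇒ q = \frac{29}{18}.
General: u(n) = A·(7)^n + \frac{2 n}{3} + \frac{29}{18}.
Apply u(0) = -1: A + \frac{29}{18} = -1 ⇒ A = - \frac{47}{18}.
So u(n) = - \frac{47 \cdot 7^{n}}{18} + \frac{2 n}{3} + \frac{29}{18}.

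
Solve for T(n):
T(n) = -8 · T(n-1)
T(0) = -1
Pure geometric recurrence with ratio -8.
By induction T(n) = T(0) · (-8)^n = - \left(-8\right)^{n}.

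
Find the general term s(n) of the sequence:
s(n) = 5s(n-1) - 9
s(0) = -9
First-order linear non-homogeneous.
Homogeneous solution: s_h(n) = A·(5)^n.
Try constant particular solution s_p = K: K = 5K - 9 ⇒ K = \frac{9}{4}.
General: s(n) = A·(5)^n + \frac{9}{4}.
Apply s(0) = -9: A + \frac{9}{4} = -9 ⇒ A = - \frac{45}{4}.
So s(n) = \frac{9}{4} - \frac{45 \cdot 5^{n}}{4}.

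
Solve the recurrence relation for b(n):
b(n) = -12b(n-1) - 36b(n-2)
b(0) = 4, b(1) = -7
Characteristic equation: x² + 12x + 36 = 0, which is (x - (-6))².
Repeated root r = -6.
General solution: b(n) = (A + Bn)·(-6)^n.
From b(0) = 4: A = 4.
From b(1) = -7: (A + B)·(-6) = -7 ⇒ B = - \frac{17}{6}.
So b(n) = \left(4 - \frac{17 n}{6}\right) \cdot (-6)^n.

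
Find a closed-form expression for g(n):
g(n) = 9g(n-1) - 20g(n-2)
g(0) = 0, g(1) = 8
Characteristic equation: x² - 9x + 20 = 0, which factors as (x - (5))(x - (4)) = 0.
Roots r₁ = 5, r₂ = 4 (distinct).
General solution: g(n) = A·(5)^n + B·(4)^n.
From g(0) = 0: A + B = 0.
From g(1) = 8: 5A + 4B = 8.
Solving: A = 8, B = -8.
So g(n) = - 8 \cdot 4^{n} + 8 \cdot 5^{n}.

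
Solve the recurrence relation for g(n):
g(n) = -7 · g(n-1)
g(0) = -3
Pure geometric recurrence with ratio -7.
By induction g(n) = g(0) · (-7)^n = - 3 \left(-7\right)^{n}.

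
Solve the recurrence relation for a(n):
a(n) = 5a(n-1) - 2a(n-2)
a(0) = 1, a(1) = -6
Characteristic equation: x² - 5x + 2 = 0.
Discriminant Δ = (5)² + 4·(-2) = 17.
Roots r₁,₂ = (5 ± √17)/2, so r₁ = \frac{\sqrt{17}}{2} + \frac{5}{2}, r₂ = \frac{5}{2} - \frac{\sqrt{17}}{2}.
General solution: a(n) = A·r₁^n + B·r₂^n.
From the initial conditions, A + B = 1 and r₁A + r₂B = -6.
Since r₁ - r₂ = √17: A = (-6 - (1)r₂)/√17 = \frac{1}{2} - \frac{\sqrt{17}}{2}, and B = 1 - A = \frac{1}{2} + \frac{\sqrt{17}}{2}.
So a(n) = \left(\frac{1}{2} - \frac{\sqrt{17}}{2}\right)\left(\frac{\sqrt{17}}{2} + \frac{5}{2}\right)^n + \left(\frac{1}{2} + \frac{\sqrt{17}}{2}\right)\left(\frac{5}{2} - \frac{\sqrt{17}}{2}\right)^n.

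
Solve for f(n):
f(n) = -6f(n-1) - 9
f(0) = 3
First-order linear non-homogeneous.
Homogeneous solution: f_h(n) = A·(-6)^n.
Try constant particular solution f_p = K: K = -6K - 9 ⇒ K = - \frac{9}{7}.
General: f(n) = A·(-6)^n - \frac{9}{7}.
Apply f(0) = 3: A - \frac{9}{7} = 3 ⇒ A = \frac{30}{7}.
So f(n) = \frac{30 \left(-6\right)^{n}}{7} - \frac{9}{7}.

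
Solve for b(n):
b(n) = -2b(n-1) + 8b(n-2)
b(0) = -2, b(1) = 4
Characteristic equation: x² + 2x - 8 = 0, which factors as (x - (-4))(x - (2)) = 0.
Roots r₁ = -4, r₂ = 2 (distinct).
General solution: b(n) = A·(-4)^n + B·(2)^n.
From b(0) = -2: A + B = -2.
From b(1) = 4: -4A + 2B = 4.
Solving: A = - \frac{4}{3}, B = - \frac{2}{3}.
So b(n) = - \frac{4 \left(-4\right)^{n}}{3} - \frac{2 \cdot 2^{n}}{3}.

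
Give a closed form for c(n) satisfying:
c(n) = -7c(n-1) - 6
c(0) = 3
First-order linear non-homogeneous.
Homogeneous solution: c_h(n) = A·(-7)^n.
Try constant particular solution c_p = K: K = -7K - 6 ⇒ K = - \frac{3}{4}.
General: c(n) = A·(-7)^n - \frac{3}{4}.
Apply c(0) = 3: A - \frac{3}{4} = 3 ⇒ A = \frac{15}{4}.
So c(n) = \frac{15 \left(-7\right)^{n}}{4} - \frac{3}{4}.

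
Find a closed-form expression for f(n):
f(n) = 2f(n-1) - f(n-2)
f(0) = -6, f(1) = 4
Characteristic equation: x² - 2x + 1 = 0, which is (x - (1))².
Repeated root r = 1.
General solution: f(n) = (A + Bn)·(1)^n.
From f(0) = -6: A = -6.
From f(1) = 4: (A + B)·(1) = 4 ⇒ B = 10.
So f(n) = \left(10 n - 6\right) \cdot (1)^n.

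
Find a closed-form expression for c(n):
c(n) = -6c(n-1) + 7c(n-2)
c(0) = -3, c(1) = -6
Characteristic equation: x² + 6x - 7 = 0, which factors as (x - (-7))(x - (1)) = 0.
Roots r₁ = -7, r₂ = 1 (distinct).
General solution: c(n) = A·(-7)^n + B·(1)^n.
From c(0) = -3: A + B = -3.
From c(1) = -6: -7A + B = -6.
Solving: A = \frac{3}{8}, B = - \frac{27}{8}.
So c(n) = \frac{3 \left(-7\right)^{n}}{8} - \frac{27}{8}.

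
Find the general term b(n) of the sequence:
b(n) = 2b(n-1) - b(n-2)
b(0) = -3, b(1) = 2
Characteristic equation: x² - 2x + 1 = 0, which is (x - (1))².
Repeated root r = 1.
General solution: b(n) = (A + Bn)·(1)^n.
From b(0) = -3: A = -3.
From b(1) = 2: (A + B)·(1) = 2 ⇒ B = 5.
So b(n) = \left(5 n - 3\right) \cdot (1)^n.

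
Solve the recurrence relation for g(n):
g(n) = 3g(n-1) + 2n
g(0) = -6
First-order linear with linear forcing.
Homogeneous solution: g_h(n) = A·(3)^n.
Try particular g_p(n) = pn + q. Substituting:
  pn + q = 3(p(n-1) + q) + 2n.
Matching the n-coefficient: p = 3p + 2 ⇒ p = -1.
Matching constants: q = -3p + 3q ⇒ q = - \frac{3}{2}.
General: g(n) = A·(3)^n - n - \frac{3}{2}.
Apply g(0) = -6: A - \frac{3}{2} = -6 ⇒ A = - \frac{9}{2}.
So g(n) = - \frac{9 \cdot 3^{n}}{2} - n - \frac{3}{2}.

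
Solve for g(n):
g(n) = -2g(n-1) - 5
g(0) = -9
First-order linear non-homogeneous.
Homogeneous solution: g_h(n) = A·(-2)^n.
Try constant particular solution g_p = K: K = -2K - 5 ⇒ K = - \frac{5}{3}.
General: g(n) = A·(-2)^n - \frac{5}{3}.
Apply g(0) = -9: A - \frac{5}{3} = -9 ⇒ A = - \frac{22}{3}.
So g(n) = - \frac{22 \left(-2\right)^{n}}{3} - \frac{5}{3}.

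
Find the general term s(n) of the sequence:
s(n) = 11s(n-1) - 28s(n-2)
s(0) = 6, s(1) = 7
Characteristic equation: x² - 11x + 28 = 0, which factors as (x - (7))(x - (4)) = 0.
Roots r₁ = 7, r₂ = 4 (distinct).
General solution: s(n) = A·(7)^n + B·(4)^n.
From s(0) = 6: A + B = 6.
From s(1) = 7: 7A + 4B = 7.
Solving: A = - \frac{17}{3}, B = \frac{35}{3}.
So s(n) = \frac{35 \cdot 4^{n}}{3} - \frac{17 \cdot 7^{n}}{3}.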